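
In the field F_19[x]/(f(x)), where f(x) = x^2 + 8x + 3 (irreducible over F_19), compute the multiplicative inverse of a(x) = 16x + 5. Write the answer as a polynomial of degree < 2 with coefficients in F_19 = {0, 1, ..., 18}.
a(x)^(-1) ≡ 3x + 10 (mod f(x))

Since f is irreducible over F_19, F_19[x]/(f) is a field and a(x) ≠ 0 has an inverse. Apply the extended Euclidean algorithm to f(x) and a(x) in F_19[x]: f(x) = (6x + 1)·a(x) + (17). The last nonzero remainder is the constant 17 = gcd(f, a) in F_19. Back-substituting through the division chain expresses 17 = s(x)·a(x) + t(x)·f(x) with s(x) ≡ 13x + 18 (mod f), so (13x + 18)·a(x) ≡ 17 (mod f). Multiplying by 17^(-1) ≡ 9 in F_19 gives a(x)^(-1) ≡ 9·(13x + 18) ≡ 3x + 10 (mod f). Check: (16x + 5)·(3x + 10) = 10x^2 + 4x + 12 ≡ 1 (mod x^2 + 8x + 3).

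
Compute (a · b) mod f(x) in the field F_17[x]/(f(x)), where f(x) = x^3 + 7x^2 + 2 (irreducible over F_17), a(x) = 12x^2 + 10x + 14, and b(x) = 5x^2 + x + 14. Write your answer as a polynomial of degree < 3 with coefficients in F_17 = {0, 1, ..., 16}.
a · b ≡ 11 (mod f(x))

Multiply in F_17[x]: a(x)·b(x) = (12x^2 + 10x + 14)·(5x^2 + x + 14) = 9x^4 + 11x^3 + 10x^2 + x + 9. This has degree ≥ 3, so divide by f(x) over F_17: 9x^4 + 11x^3 + 10x^2 + x + 9 = (9x + 16)·(x^3 + 7x^2 + 2) + (11). Hence a·b ≡ 11 (mod f). (F_17[x]/(f) is a field with 17^3 = 4913 elements since f is irreducible of degree 3.)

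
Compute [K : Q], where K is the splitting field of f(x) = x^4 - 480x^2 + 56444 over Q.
[K : Q] = 4

Solving the quadratic in x^2: x^2 = (480 ± √(480^2 - 4·56444))/2 = (480 ± √4624)/2 = (480 ± 68)/2, giving x^2 = 274 or x^2 = 206. So f(x) = (x^2 - 274)(x^2 - 206) and the roots of f are ±√274, ±√206. Hence the splitting field is K = Q(√274, √206). Since 274 and 206 are distinct squarefree integers > 1, their product 56444 is not a perfect square, so √206 ∉ Q(√274). By the tower law [K:Q] = [Q(√274,√206):Q(√274)] · [Q(√274):Q] = 2 · 2 = 4.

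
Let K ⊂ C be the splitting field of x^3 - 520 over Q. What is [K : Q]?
[K : Q] = 6

The roots of x^3 - 520 are ∛520, ω∛520, ω^2∛520 where ω = e^(2πi/3) is a primitive cube root of unity, so K = Q(∛520, ω). Now [Q(∛520):Q] = 3 (since 520 is not a perfect cube, x^3 - 520 is irreducible) and [Q(ω):Q] = 2. Both 2 and 3 divide [K:Q], and [K:Q] ≤ 3·2 = 6, so [K:Q] = 6. (Equivalently: Q(∛520) ⊂ R but ω ∉ R, so [K : Q(∛520)] = 2.)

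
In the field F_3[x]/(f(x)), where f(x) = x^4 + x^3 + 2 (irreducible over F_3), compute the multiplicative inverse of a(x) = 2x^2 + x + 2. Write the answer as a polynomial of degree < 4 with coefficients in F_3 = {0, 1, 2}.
a(x)^(-1) ≡ x^3 + 2x^2 + x + 2 (mod f(x))

Since f is irreducible over F_3, F_3[x]/(f) is a field and a(x) ≠ 0 has an inverse. Apply the extended Euclidean algorithm to f(x) and a(x) in F_3[x]: f(x) = (2x^2 + x + 2)·a(x) + (2x + 1);  a(x) = (x)·(2x + 1) + (2). The last nonzero remainder is the constant 2 = gcd(f, a) in F_3. Back-substituting through the division chain expresses 2 = s(x)·a(x) + t(x)·f(x) with s(x) ≡ 2x^3 + x^2 + 2x + 1 (mod f), so (2x^3 + x^2 + 2x + 1)·a(x) ≡ 2 (mod f). Multiplying by 2^(-1) ≡ 2 in F_3 gives a(x)^(-1) ≡ 2·(2x^3 + x^2 + 2x + 1) ≡ x^3 + 2x^2 + x + 2 (mod f). Check: (2x^2 + x + 2)·(x^3 + 2x^2 + x + 2) = 2x^5 + 2x^4 + x + 1 ≡ 1 (mod x^4 + x^3 + 2).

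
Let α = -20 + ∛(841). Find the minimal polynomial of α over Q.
m_α(x) = x^3 + 60x^2 + 1200x + 7159

Set β = α + 20 = ∛(841), so β^3 = 841. Then (α + 20)^3 - 841 = 0, i.e. α is a root of g(x) = (x + 20)^3 - 841 = x^3 + 60x^2 + 1200x + 7159. Since g(x) = h(x + 20) where h(x) = x^3 - 841, and h is irreducible over Q (because 841 is not a perfect cube, so h has no rational root, and a monic cubic with no rational root is irreducible), g is also irreducible (irreducibility is preserved under the substitution x → x + 20). Hence m_α(x) = x^3 + 60x^2 + 1200x + 7159.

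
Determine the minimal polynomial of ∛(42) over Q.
m_α(x) = x^3 - 42

α satisfies α^3 = 42, so x^3 - 42 annihilates α. By the rational root test, a rational root p/q (in lowest terms) of x^3 - 42 would satisfy p^3 = 42 q^3, forcing q = 1 and p^3 = 42; but 42 is not a perfect cube, contradiction. A monic cubic over Q with no rational root is irreducible (any nontrivial factorization would include a linear factor). Hence x^3 - 42 is the minimal polynomial of α, and in particular [Q(α):Q] = 3.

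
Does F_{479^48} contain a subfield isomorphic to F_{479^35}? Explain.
No: F_{479^35} is not a subfield of F_{479^48}

F_{p^m} embeds in F_{p^n} iff m | n. Here 35 ∤ 48 (since 48 = 1·35 + 13 with remainder 13 ≠ 0), so F_{479^35} is not a subfield of F_{479^48}. Equivalently: if it were, the tower law would give 35 = [F_{479^35}:F_479] dividing [F_{479^48}:F_479] = 48, contradiction.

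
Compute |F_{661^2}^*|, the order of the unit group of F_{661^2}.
|F_{661^2}^*| = 436920

F_{661^2} has 661^2 = 436921 elements; its multiplicative group consists of all nonzero elements, so |F_{661^2}^*| = 436921 - 1 = 436920. (It is cyclic since any finite subgroup of the multiplicative group of a field is cyclic.)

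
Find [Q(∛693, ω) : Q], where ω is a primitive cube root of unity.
[Q(∛693, ω) : Q] = 6

[Q(∛693):Q] = 3 (min poly x^3 - 693, irreducible since 693 is not a perfect cube). [Q(ω):Q] = 2 (min poly x^2 + x + 1). Since Q(∛693) ⊂ R and ω ∉ R, we have ω ∉ Q(∛693), so x^2 + x + 1 remains irreducible over Q(∛693) and [Q(∛693, ω) : Q(∛693)] = 2. By the tower law, [Q(∛693, ω) : Q] = 3 · 2 = 6. (In fact Q(∛693, ω) is the splitting field of x^3 - 693 over Q.)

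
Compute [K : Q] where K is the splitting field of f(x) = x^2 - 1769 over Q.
[K : Q] = 2

f(x) = x^2 - 1769 factors as (x - √1769)(x + √1769). The splitting field is K = Q(√1769). Since 1769 is squarefree and > 1, it is not a perfect square, so x^2 - 1769 is irreducible over Q and [Q(√1769) : Q] = 2. Hence [K : Q] = 2.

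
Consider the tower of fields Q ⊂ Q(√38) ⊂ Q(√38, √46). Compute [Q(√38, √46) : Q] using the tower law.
[Q(√38, √46) : Q] = 4

[Q(√38):Q] = 2 (min poly x^2 - 38, irreducible since 38 is squarefree > 1). For the top step, suppose √46 ∈ Q(√38), say √46 = c + d√38 with c, d ∈ Q. Squaring: 46 = c^2 + 38d^2 + 2cd√38. Since √38 ∉ Q this forces 2cd = 0. If d = 0 then √46 = c ∈ Q, contradicting 46 squarefree > 1. If c = 0 then 46 = 38d^2, so 38·46 = (38d)^2 is a perfect square in Q — but 38·46 = 1748 is not a perfect square (since 38 and 46 are distinct squarefree integers). Contradiction. Hence √46 ∉ Q(√38), so x^2 - 46 stays irreducible over Q(√38) and [Q(√38, √46) : Q(√38)] = 2. By the tower law, [Q(√38, √46) : Q] = 2 · 2 = 4.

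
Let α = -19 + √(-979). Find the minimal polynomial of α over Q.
m_α(x) = x^2 + 38x + 1340

From α + 19 = √(-979), squaring gives (α + 19)^2 = -979, i.e. α^2 + 38α + 361 = -979, so α^2 + 38α + 1340 = 0. The discriminant of x^2 + 38x + 1340 is (38)^2 - 4·(1340) = 1444 - 5360 = -3916, and 4·(-979) is not a perfect square in Q since -979 is squarefree and ≠ 1. Hence x^2 + 38x + 1340 is irreducible over Q and is the minimal polynomial of α.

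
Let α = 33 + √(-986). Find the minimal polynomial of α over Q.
m_α(x) = x^2 - 66x + 2075

From α - 33 = √(-986), squaring gives (α - 33)^2 = -986, i.e. α^2 - 66α + 1089 = -986, so α^2 - 66α + 2075 = 0. The discriminant of x^2 - 66x + 2075 is (-66)^2 - 4·(2075) = 4356 - 8300 = -3944, and 4·(-986) is not a perfect square in Q since -986 is squarefree and ≠ 1. Hence x^2 - 66x + 2075 is irreducible over Q and is the minimal polynomial of α.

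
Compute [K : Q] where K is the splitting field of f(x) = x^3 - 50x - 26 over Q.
[K : Q] = 6

By the rational root test, any rational root of the monic integer polynomial f(x) = x^3 - 50x - 26 must be an integer dividing the constant term -26, i.e. one of ±{1, 2, 13, 26}. Evaluating: f(1) = -75, f(-1) = 23, f(2) = -118, f(-2) = 66, f(13) = 1521, f(-13) = -1573, f(26) = 16250, f(-26) = -16302; none is 0, so f has no rational root and is therefore irreducible over Q (a cubic with no linear factor over a field is irreducible). For an irreducible cubic, the Galois group is A_3 or S_3 according as the discriminant disc(f) = -4a^3 - 27b^2 = -4·(-50)^3 - 27·(-26)^2 = 481748 is or is not a square in Q. Here disc(f) = 481748 is not a perfect square in Q, so the Galois group of f over Q is not contained in A_3 and must be all of S_3. The splitting field has degree |S_3| = 6 over Q, so [K : Q] = 6.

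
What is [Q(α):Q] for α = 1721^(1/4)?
[Q(α):Q] = 4

α is a root of x^4 - 1721. By Eisenstein's criterion at the prime p = 1721 (which divides the constant term 1721 but p^2 = 2961841 does not, since 1721 is squarefree), x^4 - 1721 is irreducible over Q. Hence [Q(α):Q] = 4.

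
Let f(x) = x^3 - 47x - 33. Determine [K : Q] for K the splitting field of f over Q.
[K : Q] = 6

By the rational root test, any rational root of the monic integer polynomial f(x) = x^3 - 47x - 33 must be an integer dividing the constant term -33, i.e. one of ±{1, 3, 11, 33}. Evaluating: f(1) = -79, f(-1) = 13, f(3) = -147, f(-3) = 81, f(11) = 781, f(-11) = -847, f(33) = 34353, f(-33) = -34419; none is 0, so f has no rational root and is therefore irreducible over Q (a cubic with no linear factor over a field is irreducible). For an irreducible cubic, the Galois group is A_3 or S_3 according as the discriminant disc(f) = -4a^3 - 27b^2 = -4·(-47)^3 - 27·(-33)^2 = 385889 is or is not a square in Q. Here disc(f) = 385889 is not a perfect square in Q, so the Galois group of f over Q is not contained in A_3 and must be all of S_3. The splitting field has degree |S_3| = 6 over Q, so [K : Q] = 6.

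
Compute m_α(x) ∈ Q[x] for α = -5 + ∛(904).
m_α(x) = x^3 + 15x^2 + 75x - 779

Set β = α + 5 = ∛(904), so β^3 = 904. Then (α + 5)^3 - 904 = 0, i.e. α is a root of g(x) = (x + 5)^3 - 904 = x^3 + 15x^2 + 75x - 779. Since g(x) = h(x + 5) where h(x) = x^3 - 904, and h is irreducible over Q (because 904 is not a perfect cube, so h has no rational root, and a monic cubic with no rational root is irreducible), g is also irreducible (irreducibility is preserved under the substitution x → x + 5). Hence m_α(x) = x^3 + 15x^2 + 75x - 779.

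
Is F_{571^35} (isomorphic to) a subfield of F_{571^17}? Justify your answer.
No: F_{571^35} is not a subfield of F_{571^17}

F_{p^m} embeds in F_{p^n} iff m | n. Here 35 ∤ 17 (since 17 = 0·35 + 17 with remainder 17 ≠ 0), so F_{571^35} is not a subfield of F_{571^17}. Equivalently: if it were, the tower law would give 35 = [F_{571^35}:F_571] dividing [F_{571^17}:F_571] = 17, contradiction.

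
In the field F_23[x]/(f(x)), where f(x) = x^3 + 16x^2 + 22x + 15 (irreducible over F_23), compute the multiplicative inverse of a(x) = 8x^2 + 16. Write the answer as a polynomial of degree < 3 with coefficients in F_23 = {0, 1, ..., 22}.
a(x)^(-1) ≡ 19x^2 + 20x + 22 (mod f(x))

Since f is irreducible over F_23, F_23[x]/(f) is a field and a(x) ≠ 0 has an inverse. Apply the extended Euclidean algorithm to f(x) and a(x) in F_23[x]: f(x) = (3x + 2)·a(x) + (20x + 6);  a(x) = (5x + 10)·(20x + 6) + (2). The last nonzero remainder is the constant 2 = gcd(f, a) in F_23. Back-substituting through the division chain expresses 2 = s(x)·a(x) + t(x)·f(x) with s(x) ≡ 15x^2 + 17x + 21 (mod f), so (15x^2 + 17x + 21)·a(x) ≡ 2 (mod f). Multiplying by 2^(-1) ≡ 12 in F_23 gives a(x)^(-1) ≡ 12·(15x^2 + 17x + 21) ≡ 19x^2 + 20x + 22 (mod f). Check: (8x^2 + 16)·(19x^2 + 20x + 22) = 14x^4 + 22x^3 + 20x^2 + 21x + 7 ≡ 1 (mod x^3 + 16x^2 + 22x + 15).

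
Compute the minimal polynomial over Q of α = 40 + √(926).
m_α(x) = x^2 - 80x + 674

From α - 40 = √(926), squaring gives (α - 40)^2 = 926, i.e. α^2 - 80α + 1600 = 926, so α^2 - 80α + 674 = 0. The discriminant of x^2 - 80x + 674 is (-80)^2 - 4·(674) = 6400 - 2696 = 3704, and 4·(926) is not a perfect square in Q since 926 is squarefree and ≠ 1. Hence x^2 - 80x + 674 is irreducible over Q and is the minimal polynomial of α.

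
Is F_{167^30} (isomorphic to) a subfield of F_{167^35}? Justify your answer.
No: F_{167^30} is not a subfield of F_{167^35}

F_{p^m} embeds in F_{p^n} iff m | n. Here 30 ∤ 35 (since 35 = 1·30 + 5 with remainder 5 ≠ 0), so F_{167^30} is not a subfield of F_{167^35}. Equivalently: if it were, the tower law would give 30 = [F_{167^30}:F_167] dividing [F_{167^35}:F_167] = 35, contradiction.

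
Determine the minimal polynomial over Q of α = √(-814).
m_α(x) = x^2 + 814

α satisfies α^2 + 814 = 0, so x^2 + 814 annihilates α. Since d = -814 is squarefree and ≠ 1, it is not a perfect square in Q, so x^2 + 814 has no rational root and is therefore irreducible over Q (a degree-2 polynomial over a field is irreducible iff it has no root). Hence m_α(x) = x^2 + 814.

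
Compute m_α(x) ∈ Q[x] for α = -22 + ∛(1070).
m_α(x) = x^3 + 66x^2 + 1452x + 9578

Set β = α + 22 = ∛(1070), so β^3 = 1070. Then (α + 22)^3 - 1070 = 0, i.e. α is a root of g(x) = (x + 22)^3 - 1070 = x^3 + 66x^2 + 1452x + 9578. Since g(x) = h(x + 22) where h(x) = x^3 - 1070, and h is irreducible over Q (because 1070 is not a perfect cube, so h has no rational root, and a monic cubic with no rational root is irreducible), g is also irreducible (irreducibility is preserved under the substitution x → x + 22). Hence m_α(x) = x^3 + 66x^2 + 1452x + 9578.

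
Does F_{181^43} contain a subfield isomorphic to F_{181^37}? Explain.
No: F_{181^37} is not a subfield of F_{181^43}

F_{p^m} embeds in F_{p^n} iff m | n. Here 37 ∤ 43 (since 43 = 1·37 + 6 with remainder 6 ≠ 0), so F_{181^37} is not a subfield of F_{181^43}. Equivalently: if it were, the tower law would give 37 = [F_{181^37}:F_181] dividing [F_{181^43}:F_181] = 43, contradiction.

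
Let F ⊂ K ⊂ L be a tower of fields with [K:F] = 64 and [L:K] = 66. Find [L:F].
[L:F] = 4224

The tower law says that for any tower of field extensions F ⊂ K ⊂ L with finite degrees, [L:F] = [L:K] · [K:F]. Here this gives [L:F] = 66 · 64 = 4224.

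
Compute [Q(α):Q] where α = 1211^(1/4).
[Q(α):Q] = 4

α is a root of x^4 - 1211. By Eisenstein's criterion at the prime p = 7 (which divides the constant term 1211 but p^2 = 49 does not, since 1211 is squarefree), x^4 - 1211 is irreducible over Q. Hence [Q(α):Q] = 4.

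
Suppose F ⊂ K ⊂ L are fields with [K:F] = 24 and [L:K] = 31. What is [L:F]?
[L:F] = 744

The tower law says that for any tower of field extensions F ⊂ K ⊂ L with finite degrees, [L:F] = [L:K] · [K:F]. Here this gives [L:F] = 31 · 24 = 744.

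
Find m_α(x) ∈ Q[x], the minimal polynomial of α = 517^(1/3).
m_α(x) = x^3 - 517

α satisfies α^3 = 517, so x^3 - 517 annihilates α. By the rational root test, a rational root p/q (in lowest terms) of x^3 - 517 would satisfy p^3 = 517 q^3, forcing q = 1 and p^3 = 517; but 517 is not a perfect cube, contradiction. A monic cubic over Q with no rational root is irreducible (any nontrivial factorization would include a linear factor). Hence x^3 - 517 is the minimal polynomial of α, and in particular [Q(α):Q] = 3.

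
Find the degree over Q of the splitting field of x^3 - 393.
[K : Q] = 6

The roots of x^3 - 393 are ∛393, ω∛393, ω^2∛393 where ω = e^(2πi/3) is a primitive cube root of unity, so K = Q(∛393, ω). Now [Q(∛393):Q] = 3 (since 393 is not a perfect cube, x^3 - 393 is irreducible) and [Q(ω):Q] = 2. Both 2 and 3 divide [K:Q], and [K:Q] ≤ 3·2 = 6, so [K:Q] = 6. (Equivalently: Q(∛393) ⊂ R but ω ∉ R, so [K : Q(∛393)] = 2.)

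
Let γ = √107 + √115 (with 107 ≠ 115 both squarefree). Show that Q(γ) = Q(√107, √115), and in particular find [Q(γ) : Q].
[Q(γ) : Q] = 4 (equivalently, Q(γ) = Q(√107, √115))

Obviously Q(γ) ⊆ Q(√107, √115), and [Q(√107, √115):Q] = 4 (since 107, 115 are distinct squarefree integers > 1 with 12305 not a perfect square). To show equality we compute the minimal polynomial of γ. From γ = √107 + √115: γ^2 = 107 + 2√(12305) + 115 = 222 + 2√(12305), so γ^2 - 222 = 2√(12305); squaring, (γ^2 - 222)^2 = 4·12305, i.e. γ^4 - 444γ^2 + 49284 - 49220 = 0, i.e. γ^4 - 444γ^2 + 64 = 0. So γ is a root of x^4 - 444x^2 + 64. This polynomial is irreducible over Q: it has no rational root (each ±√107 ± √115 is irrational), and any factorization into two quadratics over Q would force √(12305) ∈ Q (pairing opposite roots) or √107, √115 ∈ Q (other pairings), all impossible. Hence [Q(γ):Q] = 4 = [Q(√107, √115):Q], so Q(γ) = Q(√107, √115).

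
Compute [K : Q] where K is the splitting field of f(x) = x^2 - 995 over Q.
[K : Q] = 2

f(x) = x^2 - 995 factors as (x - √995)(x + √995). The splitting field is K = Q(√995). Since 995 is squarefree and > 1, it is not a perfect square, so x^2 - 995 is irreducible over Q and [Q(√995) : Q] = 2. Hence [K : Q] = 2.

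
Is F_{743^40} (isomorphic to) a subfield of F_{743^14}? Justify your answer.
No: F_{743^40} is not a subfield of F_{743^14}

F_{p^m} embeds in F_{p^n} iff m | n. Here 40 ∤ 14 (since 14 = 0·40 + 14 with remainder 14 ≠ 0), so F_{743^40} is not a subfield of F_{743^14}. Equivalently: if it were, the tower law would give 40 = [F_{743^40}:F_743] dividing [F_{743^14}:F_743] = 14, contradiction.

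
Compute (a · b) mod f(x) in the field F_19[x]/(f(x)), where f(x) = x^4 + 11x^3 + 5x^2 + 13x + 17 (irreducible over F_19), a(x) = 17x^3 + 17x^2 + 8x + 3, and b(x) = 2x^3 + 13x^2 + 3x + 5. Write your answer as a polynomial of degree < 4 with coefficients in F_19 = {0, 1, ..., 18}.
a · b ≡ 16x^3 + 5x^2 + 13x (mod f(x))

Multiply in F_19[x]: a(x)·b(x) = (17x^3 + 17x^2 + 8x + 3)·(2x^3 + 13x^2 + 3x + 5) = 15x^6 + 8x^5 + 3x^4 + 18x^3 + 15x^2 + 11x + 15. This has degree ≥ 4, so divide by f(x) over F_19: 15x^6 + 8x^5 + 3x^4 + 18x^3 + 15x^2 + 11x + 15 = (15x^2 + 14x + 2)·(x^4 + 11x^3 + 5x^2 + 13x + 17) + (16x^3 + 5x^2 + 13x). Hence a·b ≡ 16x^3 + 5x^2 + 13x (mod f). (F_19[x]/(f) is a field with 19^4 = 130321 elements since f is irreducible of degree 4.)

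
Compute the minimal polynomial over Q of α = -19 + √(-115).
m_α(x) = x^2 + 38x + 476

From α + 19 = √(-115), squaring gives (α + 19)^2 = -115, i.e. α^2 + 38α + 361 = -115, so α^2 + 38α + 476 = 0. The discriminant of x^2 + 38x + 476 is (38)^2 - 4·(476) = 1444 - 1904 = -460, and 4·(-115) is not a perfect square in Q since -115 is squarefree and ≠ 1. Hence x^2 + 38x + 476 is irreducible over Q and is the minimal polynomial of α.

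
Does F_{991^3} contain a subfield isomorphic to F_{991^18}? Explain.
No: F_{991^18} is not a subfield of F_{991^3}

F_{p^m} embeds in F_{p^n} iff m | n. Here 18 ∤ 3 (since 3 = 0·18 + 3 with remainder 3 ≠ 0), so F_{991^18} is not a subfield of F_{991^3}. Equivalently: if it were, the tower law would give 18 = [F_{991^18}:F_991] dividing [F_{991^3}:F_991] = 3, contradiction.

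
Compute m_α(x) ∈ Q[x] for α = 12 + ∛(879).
m_α(x) = x^3 - 36x^2 + 432x - 2607

Set β = α - 12 = ∛(879), so β^3 = 879. Then (α - 12)^3 - 879 = 0, i.e. α is a root of g(x) = (x - 12)^3 - 879 = x^3 - 36x^2 + 432x - 2607. Since g(x) = h(x - 12) where h(x) = x^3 - 879, and h is irreducible over Q (because 879 is not a perfect cube, so h has no rational root, and a monic cubic with no rational root is irreducible), g is also irreducible (irreducibility is preserved under the substitution x → x - 12). Hence m_α(x) = x^3 - 36x^2 + 432x - 2607.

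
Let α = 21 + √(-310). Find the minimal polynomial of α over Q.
m_α(x) = x^2 - 42x + 751

From α - 21 = √(-310), squaring gives (α - 21)^2 = -310, i.e. α^2 - 42α + 441 = -310, so α^2 - 42α + 751 = 0. The discriminant of x^2 - 42x + 751 is (-42)^2 - 4·(751) = 1764 - 3004 = -1240, and 4·(-310) is not a perfect square in Q since -310 is squarefree and ≠ 1. Hence x^2 - 42x + 751 is irreducible over Q and is the minimal polynomial of α.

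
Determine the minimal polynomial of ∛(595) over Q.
m_α(x) = x^3 - 595

α satisfies α^3 = 595, so x^3 - 595 annihilates α. By the rational root test, a rational root p/q (in lowest terms) of x^3 - 595 would satisfy p^3 = 595 q^3, forcing q = 1 and p^3 = 595; but 595 is not a perfect cube, contradiction. A monic cubic over Q with no rational root is irreducible (any nontrivial factorization would include a linear factor). Hence x^3 - 595 is the minimal polynomial of α, and in particular [Q(α):Q] = 3.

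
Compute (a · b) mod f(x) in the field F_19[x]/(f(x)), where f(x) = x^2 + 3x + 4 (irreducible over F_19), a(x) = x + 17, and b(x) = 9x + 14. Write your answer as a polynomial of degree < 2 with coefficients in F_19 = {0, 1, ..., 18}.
a · b ≡ 7x + 12 (mod f(x))

Multiply in F_19[x]: a(x)·b(x) = (x + 17)·(9x + 14) = 9x^2 + 15x + 10. This has degree ≥ 2, so divide by f(x) over F_19: 9x^2 + 15x + 10 = (9)·(x^2 + 3x + 4) + (7x + 12). Hence a·b ≡ 7x + 12 (mod f). (F_19[x]/(f) is a field with 19^2 = 361 elements since f is irreducible of degree 2.)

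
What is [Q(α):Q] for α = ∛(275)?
[Q(α):Q] = 3

The minimal polynomial of α is x^3 - 275, irreducible over Q since 275 is not a perfect cube (so x^3 - 275 has no rational root). Hence [Q(α):Q] = deg(m_α) = 3.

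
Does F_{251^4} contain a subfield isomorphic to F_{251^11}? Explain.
No: F_{251^11} is not a subfield of F_{251^4}

F_{p^m} embeds in F_{p^n} iff m | n. Here 11 ∤ 4 (since 4 = 0·11 + 4 with remainder 4 ≠ 0), so F_{251^11} is not a subfield of F_{251^4}. Equivalently: if it were, the tower law would give 11 = [F_{251^11}:F_251] dividing [F_{251^4}:F_251] = 4, contradiction.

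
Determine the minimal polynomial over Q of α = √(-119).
m_α(x) = x^2 + 119

α satisfies α^2 + 119 = 0, so x^2 + 119 annihilates α. Since d = -119 is squarefree and ≠ 1, it is not a perfect square in Q, so x^2 + 119 has no rational root and is therefore irreducible over Q (a degree-2 polynomial over a field is irreducible iff it has no root). Hence m_α(x) = x^2 + 119.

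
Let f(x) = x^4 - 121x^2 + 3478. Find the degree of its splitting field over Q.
[K : Q] = 4

Solving the quadratic in x^2: x^2 = (121 ± √(121^2 - 4·3478))/2 = (121 ± √729)/2 = (121 ± 27)/2, giving x^2 = 74 or x^2 = 47. So f(x) = (x^2 - 74)(x^2 - 47) and the roots of f are ±√74, ±√47. Hence the splitting field is K = Q(√74, √47). Since 74 and 47 are distinct squarefree integers > 1, their product 3478 is not a perfect square, so √47 ∉ Q(√74). By the tower law [K:Q] = [Q(√74,√47):Q(√74)] · [Q(√74):Q] = 2 · 2 = 4.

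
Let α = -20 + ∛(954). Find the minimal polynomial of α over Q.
m_α(x) = x^3 + 60x^2 + 1200x + 7046

Set β = α + 20 = ∛(954), so β^3 = 954. Then (α + 20)^3 - 954 = 0, i.e. α is a root of g(x) = (x + 20)^3 - 954 = x^3 + 60x^2 + 1200x + 7046. Since g(x) = h(x + 20) where h(x) = x^3 - 954, and h is irreducible over Q (because 954 is not a perfect cube, so h has no rational root, and a monic cubic with no rational root is irreducible), g is also irreducible (irreducibility is preserved under the substitution x → x + 20). Hence m_α(x) = x^3 + 60x^2 + 1200x + 7046.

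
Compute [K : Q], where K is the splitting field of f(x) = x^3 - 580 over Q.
[K : Q] = 6

The roots of x^3 - 580 are ∛580, ω∛580, ω^2∛580 where ω = e^(2πi/3) is a primitive cube root of unity, so K = Q(∛580, ω). Now [Q(∛580):Q] = 3 (since 580 is not a perfect cube, x^3 - 580 is irreducible) and [Q(ω):Q] = 2. Both 2 and 3 divide [K:Q], and [K:Q] ≤ 3·2 = 6, so [K:Q] = 6. (Equivalently: Q(∛580) ⊂ R but ω ∉ R, so [K : Q(∛580)] = 2.)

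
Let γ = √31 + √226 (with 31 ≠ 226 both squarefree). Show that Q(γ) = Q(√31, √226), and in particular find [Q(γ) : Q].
[Q(γ) : Q] = 4 (equivalently, Q(γ) = Q(√31, √226))

Obviously Q(γ) ⊆ Q(√31, √226), and [Q(√31, √226):Q] = 4 (since 31, 226 are distinct squarefree integers > 1 with 7006 not a perfect square). To show equality we compute the minimal polynomial of γ. From γ = √31 + √226: γ^2 = 31 + 2√(7006) + 226 = 257 + 2√(7006), so γ^2 - 257 = 2√(7006); squaring, (γ^2 - 257)^2 = 4·7006, i.e. γ^4 - 514γ^2 + 66049 - 28024 = 0, i.e. γ^4 - 514γ^2 + 38025 = 0. So γ is a root of x^4 - 514x^2 + 38025. This polynomial is irreducible over Q: it has no rational root (each ±√31 ± √226 is irrational), and any factorization into two quadratics over Q would force √(7006) ∈ Q (pairing opposite roots) or √31, √226 ∈ Q (other pairings), all impossible. Hence [Q(γ):Q] = 4 = [Q(√31, √226):Q], so Q(γ) = Q(√31, √226).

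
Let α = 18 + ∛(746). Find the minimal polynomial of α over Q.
m_α(x) = x^3 - 54x^2 + 972x - 6578

Set β = α - 18 = ∛(746), so β^3 = 746. Then (α - 18)^3 - 746 = 0, i.e. α is a root of g(x) = (x - 18)^3 - 746 = x^3 - 54x^2 + 972x - 6578. Since g(x) = h(x - 18) where h(x) = x^3 - 746, and h is irreducible over Q (because 746 is not a perfect cube, so h has no rational root, and a monic cubic with no rational root is irreducible), g is also irreducible (irreducibility is preserved under the substitution x → x - 18). Hence m_α(x) = x^3 - 54x^2 + 972x - 6578.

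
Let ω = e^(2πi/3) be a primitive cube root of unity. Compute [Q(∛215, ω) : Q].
[Q(∛215, ω) : Q] = 6

[Q(∛215):Q] = 3 (min poly x^3 - 215, irreducible since 215 is not a perfect cube). [Q(ω):Q] = 2 (min poly x^2 + x + 1). Since Q(∛215) ⊂ R and ω ∉ R, we have ω ∉ Q(∛215), so x^2 + x + 1 remains irreducible over Q(∛215) and [Q(∛215, ω) : Q(∛215)] = 2. By the tower law, [Q(∛215, ω) : Q] = 3 · 2 = 6. (In fact Q(∛215, ω) is the splitting field of x^3 - 215 over Q.)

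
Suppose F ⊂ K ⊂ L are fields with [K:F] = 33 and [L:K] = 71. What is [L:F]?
[L:F] = 2343

The tower law says that for any tower of field extensions F ⊂ K ⊂ L with finite degrees, [L:F] = [L:K] · [K:F]. Here this gives [L:F] = 71 · 33 = 2343.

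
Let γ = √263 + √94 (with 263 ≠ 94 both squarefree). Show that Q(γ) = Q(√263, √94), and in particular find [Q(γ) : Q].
[Q(γ) : Q] = 4 (equivalently, Q(γ) = Q(√263, √94))

Obviously Q(γ) ⊆ Q(√263, √94), and [Q(√263, √94):Q] = 4 (since 263, 94 are distinct squarefree integers > 1 with 24722 not a perfect square). To show equality we compute the minimal polynomial of γ. From γ = √263 + √94: γ^2 = 263 + 2√(24722) + 94 = 357 + 2√(24722), so γ^2 - 357 = 2√(24722); squaring, (γ^2 - 357)^2 = 4·24722, i.e. γ^4 - 714γ^2 + 127449 - 98888 = 0, i.e. γ^4 - 714γ^2 + 28561 = 0. So γ is a root of x^4 - 714x^2 + 28561. This polynomial is irreducible over Q: it has no rational root (each ±√263 ± √94 is irrational), and any factorization into two quadratics over Q would force √(24722) ∈ Q (pairing opposite roots) or √263, √94 ∈ Q (other pairings), all impossible. Hence [Q(γ):Q] = 4 = [Q(√263, √94):Q], so Q(γ) = Q(√263, √94).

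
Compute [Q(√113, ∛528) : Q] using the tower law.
[Q(√113, ∛528) : Q] = 6

Let L = Q(√113, ∛528). Since Q(√113) ⊂ L and [Q(√113):Q] = 2, the tower law gives 2 | [L:Q]. Likewise Q(∛528) ⊂ L with [Q(∛528):Q] = 3 (because 528 is not a perfect cube), so 3 | [L:Q]. As gcd(2,3) = 1, [L:Q] is divisible by 6. Conversely L is generated over Q by √113 and ∛528, so [L:Q] ≤ 2·3 = 6. Therefore [Q(√113, ∛528) : Q] = 6.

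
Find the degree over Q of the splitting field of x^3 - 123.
[K : Q] = 6

The roots of x^3 - 123 are ∛123, ω∛123, ω^2∛123 where ω = e^(2πi/3) is a primitive cube root of unity, so K = Q(∛123, ω). Now [Q(∛123):Q] = 3 (since 123 is not a perfect cube, x^3 - 123 is irreducible) and [Q(ω):Q] = 2. Both 2 and 3 divide [K:Q], and [K:Q] ≤ 3·2 = 6, so [K:Q] = 6. (Equivalently: Q(∛123) ⊂ R but ω ∉ R, so [K : Q(∛123)] = 2.)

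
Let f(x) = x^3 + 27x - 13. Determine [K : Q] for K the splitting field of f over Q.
[K : Q] = 6

By the rational root test, any rational root of the monic integer polynomial f(x) = x^3 + 27x - 13 must be an integer dividing the constant term -13, i.e. one of ±{1, 13}. Evaluating: f(1) = 15, f(-1) = -41, f(13) = 2535, f(-13) = -2561; none is 0, so f has no rational root and is therefore irreducible over Q (a cubic with no linear factor over a field is irreducible). For an irreducible cubic, the Galois group is A_3 or S_3 according as the discriminant disc(f) = -4a^3 - 27b^2 = -4·(27)^3 - 27·(-13)^2 = -83295 is or is not a square in Q. Here disc(f) = -83295 is not a perfect square in Q, so the Galois group of f over Q is not contained in A_3 and must be all of S_3. The splitting field has degree |S_3| = 6 over Q, so [K : Q] = 6.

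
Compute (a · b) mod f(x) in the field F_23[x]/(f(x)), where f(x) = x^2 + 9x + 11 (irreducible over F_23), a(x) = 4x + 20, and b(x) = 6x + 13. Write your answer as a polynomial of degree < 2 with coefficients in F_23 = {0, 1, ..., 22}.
a · b ≡ 2x + 19 (mod f(x))

Multiply in F_23[x]: a(x)·b(x) = (4x + 20)·(6x + 13) = x^2 + 11x + 7. This has degree ≥ 2, so divide by f(x) over F_23: x^2 + 11x + 7 = (1)·(x^2 + 9x + 11) + (2x + 19). Hence a·b ≡ 2x + 19 (mod f). (F_23[x]/(f) is a field with 23^2 = 529 elements since f is irreducible of degree 2.)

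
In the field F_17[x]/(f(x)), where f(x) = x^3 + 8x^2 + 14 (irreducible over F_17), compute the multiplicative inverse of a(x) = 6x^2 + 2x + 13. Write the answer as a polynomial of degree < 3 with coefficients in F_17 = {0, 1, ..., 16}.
a(x)^(-1) ≡ 12x + 7 (mod f(x))

Since f is irreducible over F_17, F_17[x]/(f) is a field and a(x) ≠ 0 has an inverse. Apply the extended Euclidean algorithm to f(x) and a(x) in F_17[x]: f(x) = (3x + 6)·a(x) + (4). The last nonzero remainder is the constant 4 = gcd(f, a) in F_17. Back-substituting through the division chain expresses 4 = s(x)·a(x) + t(x)·f(x) with s(x) ≡ 14x + 11 (mod f), so (14x + 11)·a(x) ≡ 4 (mod f). Multiplying by 4^(-1) ≡ 13 in F_17 gives a(x)^(-1) ≡ 13·(14x + 11) ≡ 12x + 7 (mod f). Check: (6x^2 + 2x + 13)·(12x + 7) = 4x^3 + 15x^2 + 6 ≡ 1 (mod x^3 + 8x^2 + 14).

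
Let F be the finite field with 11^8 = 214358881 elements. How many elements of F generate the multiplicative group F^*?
There are φ(214358880) = 56217600 primitive elements

F_q^* is cyclic of order q - 1 = 214358880. A cyclic group of order m has exactly φ(m) generators. Here m = 214358880 = 2^5 · 3 · 5 · 61 · 7321, so the number of primitive elements is φ(214358880) = 56217600.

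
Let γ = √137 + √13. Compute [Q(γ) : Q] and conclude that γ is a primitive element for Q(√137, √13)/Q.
[Q(γ) : Q] = 4 (equivalently, Q(γ) = Q(√137, √13))

Obviously Q(γ) ⊆ Q(√137, √13), and [Q(√137, √13):Q] = 4 (since 137, 13 are distinct squarefree integers > 1 with 1781 not a perfect square). To show equality we compute the minimal polynomial of γ. From γ = √137 + √13: γ^2 = 137 + 2√(1781) + 13 = 150 + 2√(1781), so γ^2 - 150 = 2√(1781); squaring, (γ^2 - 150)^2 = 4·1781, i.e. γ^4 - 300γ^2 + 22500 - 7124 = 0, i.e. γ^4 - 300γ^2 + 15376 = 0. So γ is a root of x^4 - 300x^2 + 15376. This polynomial is irreducible over Q: it has no rational root (each ±√137 ± √13 is irrational), and any factorization into two quadratics over Q would force √(1781) ∈ Q (pairing opposite roots) or √137, √13 ∈ Q (other pairings), all impossible. Hence [Q(γ):Q] = 4 = [Q(√137, √13):Q], so Q(γ) = Q(√137, √13).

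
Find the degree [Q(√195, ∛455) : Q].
[Q(√195, ∛455) : Q] = 6

Let L = Q(√195, ∛455). Since Q(√195) ⊂ L and [Q(√195):Q] = 2, the tower law gives 2 | [L:Q]. Likewise Q(∛455) ⊂ L with [Q(∛455):Q] = 3 (because 455 is not a perfect cube), so 3 | [L:Q]. As gcd(2,3) = 1, [L:Q] is divisible by 6. Conversely L is generated over Q by √195 and ∛455, so [L:Q] ≤ 2·3 = 6. Therefore [Q(√195, ∛455) : Q] = 6.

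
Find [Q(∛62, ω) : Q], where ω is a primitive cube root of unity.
[Q(∛62, ω) : Q] = 6

[Q(∛62):Q] = 3 (min poly x^3 - 62, irreducible since 62 is not a perfect cube). [Q(ω):Q] = 2 (min poly x^2 + x + 1). Since Q(∛62) ⊂ R and ω ∉ R, we have ω ∉ Q(∛62), so x^2 + x + 1 remains irreducible over Q(∛62) and [Q(∛62, ω) : Q(∛62)] = 2. By the tower law, [Q(∛62, ω) : Q] = 3 · 2 = 6. (In fact Q(∛62, ω) is the splitting field of x^3 - 62 over Q.)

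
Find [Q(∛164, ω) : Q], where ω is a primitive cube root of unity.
[Q(∛164, ω) : Q] = 6

[Q(∛164):Q] = 3 (min poly x^3 - 164, irreducible since 164 is not a perfect cube). [Q(ω):Q] = 2 (min poly x^2 + x + 1). Since Q(∛164) ⊂ R and ω ∉ R, we have ω ∉ Q(∛164), so x^2 + x + 1 remains irreducible over Q(∛164) and [Q(∛164, ω) : Q(∛164)] = 2. By the tower law, [Q(∛164, ω) : Q] = 3 · 2 = 6. (In fact Q(∛164, ω) is the splitting field of x^3 - 164 over Q.)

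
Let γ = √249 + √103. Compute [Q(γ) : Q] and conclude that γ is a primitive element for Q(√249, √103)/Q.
[Q(γ) : Q] = 4 (equivalently, Q(γ) = Q(√249, √103))

Obviously Q(γ) ⊆ Q(√249, √103), and [Q(√249, √103):Q] = 4 (since 249, 103 are distinct squarefree integers > 1 with 25647 not a perfect square). To show equality we compute the minimal polynomial of γ. From γ = √249 + √103: γ^2 = 249 + 2√(25647) + 103 = 352 + 2√(25647), so γ^2 - 352 = 2√(25647); squaring, (γ^2 - 352)^2 = 4·25647, i.e. γ^4 - 704γ^2 + 123904 - 102588 = 0, i.e. γ^4 - 704γ^2 + 21316 = 0. So γ is a root of x^4 - 704x^2 + 21316. This polynomial is irreducible over Q: it has no rational root (each ±√249 ± √103 is irrational), and any factorization into two quadratics over Q would force √(25647) ∈ Q (pairing opposite roots) or √249, √103 ∈ Q (other pairings), all impossible. Hence [Q(γ):Q] = 4 = [Q(√249, √103):Q], so Q(γ) = Q(√249, √103).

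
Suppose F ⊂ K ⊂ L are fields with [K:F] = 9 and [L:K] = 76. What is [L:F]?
[L:F] = 684

The tower law says that for any tower of field extensions F ⊂ K ⊂ L with finite degrees, [L:F] = [L:K] · [K:F]. Here this gives [L:F] = 76 · 9 = 684.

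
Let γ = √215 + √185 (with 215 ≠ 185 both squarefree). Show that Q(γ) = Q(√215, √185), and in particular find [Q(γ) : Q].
[Q(γ) : Q] = 4 (equivalently, Q(γ) = Q(√215, √185))

Obviously Q(γ) ⊆ Q(√215, √185), and [Q(√215, √185):Q] = 4 (since 215, 185 are distinct squarefree integers > 1 with 39775 not a perfect square). To show equality we compute the minimal polynomial of γ. From γ = √215 + √185: γ^2 = 215 + 2√(39775) + 185 = 400 + 2√(39775), so γ^2 - 400 = 2√(39775); squaring, (γ^2 - 400)^2 = 4·39775, i.e. γ^4 - 800γ^2 + 160000 - 159100 = 0, i.e. γ^4 - 800γ^2 + 900 = 0. So γ is a root of x^4 - 800x^2 + 900. This polynomial is irreducible over Q: it has no rational root (each ±√215 ± √185 is irrational), and any factorization into two quadratics over Q would force √(39775) ∈ Q (pairing opposite roots) or √215, √185 ∈ Q (other pairings), all impossible. Hence [Q(γ):Q] = 4 = [Q(√215, √185):Q], so Q(γ) = Q(√215, √185).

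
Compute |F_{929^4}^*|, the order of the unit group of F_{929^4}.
|F_{929^4}^*| = 744839767680

F_{929^4} has 929^4 = 744839767681 elements; its multiplicative group consists of all nonzero elements, so |F_{929^4}^*| = 744839767681 - 1 = 744839767680. (It is cyclic since any finite subgroup of the multiplicative group of a field is cyclic.)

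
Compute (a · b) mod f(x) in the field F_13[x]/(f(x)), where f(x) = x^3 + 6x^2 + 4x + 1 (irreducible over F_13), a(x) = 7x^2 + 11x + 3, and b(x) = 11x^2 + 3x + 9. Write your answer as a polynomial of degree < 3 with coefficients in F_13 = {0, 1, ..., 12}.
a · b ≡ 12x^2 + 11x + 9 (mod f(x))

Multiply in F_13[x]: a(x)·b(x) = (7x^2 + 11x + 3)·(11x^2 + 3x + 9) = 12x^4 + 12x^3 + 12x^2 + 4x + 1. This has degree ≥ 3, so divide by f(x) over F_13: 12x^4 + 12x^3 + 12x^2 + 4x + 1 = (12x + 5)·(x^3 + 6x^2 + 4x + 1) + (12x^2 + 11x + 9). Hence a·b ≡ 12x^2 + 11x + 9 (mod f). (F_13[x]/(f) is a field with 13^3 = 2197 elements since f is irreducible of degree 3.)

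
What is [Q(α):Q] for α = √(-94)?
[Q(α):Q] = 2

[Q(α):Q] equals the degree of the minimal polynomial of α. Here α^2 = -94 and x^2 + 94 is irreducible (d = -94 is squarefree, ≠ 1, hence not a square), so deg(m_α) = 2. Thus [Q(α):Q] = 2.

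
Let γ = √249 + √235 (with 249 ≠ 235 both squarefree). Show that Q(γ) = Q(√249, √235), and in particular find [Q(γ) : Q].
[Q(γ) : Q] = 4 (equivalently, Q(γ) = Q(√249, √235))

Obviously Q(γ) ⊆ Q(√249, √235), and [Q(√249, √235):Q] = 4 (since 249, 235 are distinct squarefree integers > 1 with 58515 not a perfect square). To show equality we compute the minimal polynomial of γ. From γ = √249 + √235: γ^2 = 249 + 2√(58515) + 235 = 484 + 2√(58515), so γ^2 - 484 = 2√(58515); squaring, (γ^2 - 484)^2 = 4·58515, i.e. γ^4 - 968γ^2 + 234256 - 234060 = 0, i.e. γ^4 - 968γ^2 + 196 = 0. So γ is a root of x^4 - 968x^2 + 196. This polynomial is irreducible over Q: it has no rational root (each ±√249 ± √235 is irrational), and any factorization into two quadratics over Q would force √(58515) ∈ Q (pairing opposite roots) or √249, √235 ∈ Q (other pairings), all impossible. Hence [Q(γ):Q] = 4 = [Q(√249, √235):Q], so Q(γ) = Q(√249, √235).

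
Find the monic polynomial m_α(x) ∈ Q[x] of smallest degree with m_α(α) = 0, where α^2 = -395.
m_α(x) = x^2 + 395

α satisfies α^2 + 395 = 0, so x^2 + 395 annihilates α. Since d = -395 is squarefree and ≠ 1, it is not a perfect square in Q, so x^2 + 395 has no rational root and is therefore irreducible over Q (a degree-2 polynomial over a field is irreducible iff it has no root). Hence m_α(x) = x^2 + 395.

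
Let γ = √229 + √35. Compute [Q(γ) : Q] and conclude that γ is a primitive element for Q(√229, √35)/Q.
[Q(γ) : Q] = 4 (equivalently, Q(γ) = Q(√229, √35))

Obviously Q(γ) ⊆ Q(√229, √35), and [Q(√229, √35):Q] = 4 (since 229, 35 are distinct squarefree integers > 1 with 8015 not a perfect square). To show equality we compute the minimal polynomial of γ. From γ = √229 + √35: γ^2 = 229 + 2√(8015) + 35 = 264 + 2√(8015), so γ^2 - 264 = 2√(8015); squaring, (γ^2 - 264)^2 = 4·8015, i.e. γ^4 - 528γ^2 + 69696 - 32060 = 0, i.e. γ^4 - 528γ^2 + 37636 = 0. So γ is a root of x^4 - 528x^2 + 37636. This polynomial is irreducible over Q: it has no rational root (each ±√229 ± √35 is irrational), and any factorization into two quadratics over Q would force √(8015) ∈ Q (pairing opposite roots) or √229, √35 ∈ Q (other pairings), all impossible. Hence [Q(γ):Q] = 4 = [Q(√229, √35):Q], so Q(γ) = Q(√229, √35).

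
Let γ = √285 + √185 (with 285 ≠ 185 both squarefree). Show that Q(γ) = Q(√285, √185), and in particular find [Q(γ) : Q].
[Q(γ) : Q] = 4 (equivalently, Q(γ) = Q(√285, √185))

Obviously Q(γ) ⊆ Q(√285, √185), and [Q(√285, √185):Q] = 4 (since 285, 185 are distinct squarefree integers > 1 with 52725 not a perfect square). To show equality we compute the minimal polynomial of γ. From γ = √285 + √185: γ^2 = 285 + 2√(52725) + 185 = 470 + 2√(52725), so γ^2 - 470 = 2√(52725); squaring, (γ^2 - 470)^2 = 4·52725, i.e. γ^4 - 940γ^2 + 220900 - 210900 = 0, i.e. γ^4 - 940γ^2 + 10000 = 0. So γ is a root of x^4 - 940x^2 + 10000. This polynomial is irreducible over Q: it has no rational root (each ±√285 ± √185 is irrational), and any factorization into two quadratics over Q would force √(52725) ∈ Q (pairing opposite roots) or √285, √185 ∈ Q (other pairings), all impossible. Hence [Q(γ):Q] = 4 = [Q(√285, √185):Q], so Q(γ) = Q(√285, √185).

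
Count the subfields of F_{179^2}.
F_{179^2} has 2 subfields

The subfields of F_{p^n} are exactly the fields F_{p^d} for d | n (each is the fixed field of the unique index-d subgroup of Gal(F_{p^n}/F_p) ≅ Z/nZ). The divisors of n = 2 are {1, 2}, giving 2 subfields: F_{179^1}, F_{179^2}.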